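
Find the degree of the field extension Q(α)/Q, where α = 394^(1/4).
[Q(α):Q] = 4

α is a root of x^4 - 394. By Eisenstein's criterion at the prime p = 2 (which divides the constant term 394 but p^2 = 4 does not, since 394 is squarefree), x^4 - 394 is irreducible over Q. Hence [Q(α):Q] = 4.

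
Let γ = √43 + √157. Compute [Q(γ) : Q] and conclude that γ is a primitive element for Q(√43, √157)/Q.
[Q(γ) : Q] = 4 (equivalently, Q(γ) = Q(√43, √157))

Obviously Q(γ) ⊆ Q(√43, √157), and [Q(√43, √157):Q] = 4 (since 43, 157 are distinct squarefree integers > 1 with 6751 not a perfect square). To show equality we compute the minimal polynomial of γ. From γ = √43 + √157: γ^2 = 43 + 2√(6751) + 157 = 200 + 2√(6751), so γ^2 - 200 = 2√(6751); squaring, (γ^2 - 200)^2 = 4·6751, i.e. γ^4 - 400γ^2 + 40000 - 27004 = 0, i.e. γ^4 - 400γ^2 + 12996 = 0. So γ is a root of x^4 - 400x^2 + 12996. This polynomial is irreducible over Q: it has no rational root (each ±√43 ± √157 is irrational), and any factorization into two quadratics over Q would force √(6751) ∈ Q (pairing opposite roots) or √43, √157 ∈ Q (other pairings), all impossible. Hence [Q(γ):Q] = 4 = [Q(√43, √157):Q], so Q(γ) = Q(√43, √157).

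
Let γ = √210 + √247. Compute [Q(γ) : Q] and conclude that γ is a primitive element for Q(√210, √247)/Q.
[Q(γ) : Q] = 4 (equivalently, Q(γ) = Q(√210, √247))

Obviously Q(γ) ⊆ Q(√210, √247), and [Q(√210, √247):Q] = 4 (since 210, 247 are distinct squarefree integers > 1 with 51870 not a perfect square). To show equality we compute the minimal polynomial of γ. From γ = √210 + √247: γ^2 = 210 + 2√(51870) + 247 = 457 + 2√(51870), so γ^2 - 457 = 2√(51870); squaring, (γ^2 - 457)^2 = 4·51870, i.e. γ^4 - 914γ^2 + 208849 - 207480 = 0, i.e. γ^4 - 914γ^2 + 1369 = 0. So γ is a root of x^4 - 914x^2 + 1369. This polynomial is irreducible over Q: it has no rational root (each ±√210 ± √247 is irrational), and any factorization into two quadratics over Q would force √(51870) ∈ Q (pairing opposite roots) or √210, √247 ∈ Q (other pairings), all impossible. Hence [Q(γ):Q] = 4 = [Q(√210, √247):Q], so Q(γ) = Q(√210, √247).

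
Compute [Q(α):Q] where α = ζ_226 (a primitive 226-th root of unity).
[Q(α):Q] = 112

The minimal polynomial of ζ_226 over Q is the 226-th cyclotomic polynomial Φ_226(x), which is irreducible over Q and has degree φ(226) = 112. Hence [Q(α):Q] = φ(226) = 112.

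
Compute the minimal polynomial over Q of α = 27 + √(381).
m_α(x) = x^2 - 54x + 348

From α - 27 = √(381), squaring gives (α - 27)^2 = 381, i.e. α^2 - 54α + 729 = 381, so α^2 - 54α + 348 = 0. The discriminant of x^2 - 54x + 348 is (-54)^2 - 4·(348) = 2916 - 1392 = 1524, and 4·(381) is not a perfect square in Q since 381 is squarefree and ≠ 1. Hence x^2 - 54x + 348 is irreducible over Q and is the minimal polynomial of α.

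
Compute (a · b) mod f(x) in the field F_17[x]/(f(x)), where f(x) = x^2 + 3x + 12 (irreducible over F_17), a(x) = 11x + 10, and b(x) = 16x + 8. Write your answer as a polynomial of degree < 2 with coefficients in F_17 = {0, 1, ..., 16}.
a · b ≡ 9x + 8 (mod f(x))

Multiply in F_17[x]: a(x)·b(x) = (11x + 10)·(16x + 8) = 6x^2 + 10x + 12. This has degree ≥ 2, so divide by f(x) over F_17: 6x^2 + 10x + 12 = (6)·(x^2 + 3x + 12) + (9x + 8). Hence a·b ≡ 9x + 8 (mod f). (F_17[x]/(f) is a field with 17^2 = 289 elements since f is irreducible of degree 2.)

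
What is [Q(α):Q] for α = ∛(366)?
[Q(α):Q] = 3

The minimal polynomial of α is x^3 - 366, irreducible over Q since 366 is not a perfect cube (so x^3 - 366 has no rational root). Hence [Q(α):Q] = deg(m_α) = 3.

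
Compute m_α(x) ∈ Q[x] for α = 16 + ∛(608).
m_α(x) = x^3 - 48x^2 + 768x - 4704

Set β = α - 16 = ∛(608), so β^3 = 608. Then (α - 16)^3 - 608 = 0, i.e. α is a root of g(x) = (x - 16)^3 - 608 = x^3 - 48x^2 + 768x - 4704. Since g(x) = h(x - 16) where h(x) = x^3 - 608, and h is irreducible over Q (because 608 is not a perfect cube, so h has no rational root, and a monic cubic with no rational root is irreducible), g is also irreducible (irreducibility is preserved under the substitution x → x - 16). Hence m_α(x) = x^3 - 48x^2 + 768x - 4704.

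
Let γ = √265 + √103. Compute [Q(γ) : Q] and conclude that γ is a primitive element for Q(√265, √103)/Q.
[Q(γ) : Q] = 4 (equivalently, Q(γ) = Q(√265, √103))

Obviously Q(γ) ⊆ Q(√265, √103), and [Q(√265, √103):Q] = 4 (since 265, 103 are distinct squarefree integers > 1 with 27295 not a perfect square). To show equality we compute the minimal polynomial of γ. From γ = √265 + √103: γ^2 = 265 + 2√(27295) + 103 = 368 + 2√(27295), so γ^2 - 368 = 2√(27295); squaring, (γ^2 - 368)^2 = 4·27295, i.e. γ^4 - 736γ^2 + 135424 - 109180 = 0, i.e. γ^4 - 736γ^2 + 26244 = 0. So γ is a root of x^4 - 736x^2 + 26244. This polynomial is irreducible over Q: it has no rational root (each ±√265 ± √103 is irrational), and any factorization into two quadratics over Q would force √(27295) ∈ Q (pairing opposite roots) or √265, √103 ∈ Q (other pairings), all impossible. Hence [Q(γ):Q] = 4 = [Q(√265, √103):Q], so Q(γ) = Q(√265, √103).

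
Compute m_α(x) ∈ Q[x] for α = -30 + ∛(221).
m_α(x) = x^3 + 90x^2 + 2700x + 26779

Set β = α + 30 = ∛(221), so β^3 = 221. Then (α + 30)^3 - 221 = 0, i.e. α is a root of g(x) = (x + 30)^3 - 221 = x^3 + 90x^2 + 2700x + 26779. Since g(x) = h(x + 30) where h(x) = x^3 - 221, and h is irreducible over Q (because 221 is not a perfect cube, so h has no rational root, and a monic cubic with no rational root is irreducible), g is also irreducible (irreducibility is preserved under the substitution x → x + 30). Hence m_α(x) = x^3 + 90x^2 + 2700x + 26779.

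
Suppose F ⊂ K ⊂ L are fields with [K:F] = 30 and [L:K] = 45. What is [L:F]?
[L:F] = 1350

The tower law says that for any tower of field extensions F ⊂ K ⊂ L with finite degrees, [L:F] = [L:K] · [K:F]. Here this gives [L:F] = 45 · 30 = 1350.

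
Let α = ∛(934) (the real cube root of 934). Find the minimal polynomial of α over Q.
m_α(x) = x^3 - 934

α satisfies α^3 = 934, so x^3 - 934 annihilates α. By the rational root test, a rational root p/q (in lowest terms) of x^3 - 934 would satisfy p^3 = 934 q^3, forcing q = 1 and p^3 = 934; but 934 is not a perfect cube, contradiction. A monic cubic over Q with no rational root is irreducible (any nontrivial factorization would include a linear factor). Hence x^3 - 934 is the minimal polynomial of α, and in particular [Q(α):Q] = 3.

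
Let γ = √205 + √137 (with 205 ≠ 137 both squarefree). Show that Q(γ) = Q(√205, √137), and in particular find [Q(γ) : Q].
[Q(γ) : Q] = 4 (equivalently, Q(γ) = Q(√205, √137))

Obviously Q(γ) ⊆ Q(√205, √137), and [Q(√205, √137):Q] = 4 (since 205, 137 are distinct squarefree integers > 1 with 28085 not a perfect square). To show equality we compute the minimal polynomial of γ. From γ = √205 + √137: γ^2 = 205 + 2√(28085) + 137 = 342 + 2√(28085), so γ^2 - 342 = 2√(28085); squaring, (γ^2 - 342)^2 = 4·28085, i.e. γ^4 - 684γ^2 + 116964 - 112340 = 0, i.e. γ^4 - 684γ^2 + 4624 = 0. So γ is a root of x^4 - 684x^2 + 4624. This polynomial is irreducible over Q: it has no rational root (each ±√205 ± √137 is irrational), and any factorization into two quadratics over Q would force √(28085) ∈ Q (pairing opposite roots) or √205, √137 ∈ Q (other pairings), all impossible. Hence [Q(γ):Q] = 4 = [Q(√205, √137):Q], so Q(γ) = Q(√205, √137).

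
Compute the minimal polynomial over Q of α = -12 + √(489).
m_α(x) = x^2 + 24x - 345

From α + 12 = √(489), squaring gives (α + 12)^2 = 489, i.e. α^2 + 24α + 144 = 489, so α^2 + 24α - 345 = 0. The discriminant of x^2 + 24x - 345 is (24)^2 - 4·(-345) = 576 + 1380 = 1956, and 4·(489) is not a perfect square in Q since 489 is squarefree and ≠ 1. Hence x^2 + 24x - 345 is irreducible over Q and is the minimal polynomial of α.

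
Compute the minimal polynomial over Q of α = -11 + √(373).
m_α(x) = x^2 + 22x - 252

From α + 11 = √(373), squaring gives (α + 11)^2 = 373, i.e. α^2 + 22α + 121 = 373, so α^2 + 22α - 252 = 0. The discriminant of x^2 + 22x - 252 is (22)^2 - 4·(-252) = 484 + 1008 = 1492, and 4·(373) is not a perfect square in Q since 373 is squarefree and ≠ 1. Hence x^2 + 22x - 252 is irreducible over Q and is the minimal polynomial of α.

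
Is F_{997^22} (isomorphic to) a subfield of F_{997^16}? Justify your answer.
No: F_{997^22} is not a subfield of F_{997^16}

F_{p^m} embeds in F_{p^n} iff m | n. Here 22 ∤ 16 (since 16 = 0·22 + 16 with remainder 16 ≠ 0), so F_{997^22} is not a subfield of F_{997^16}. Equivalently: if it were, the tower law would give 22 = [F_{997^22}:F_997] dividing [F_{997^16}:F_997] = 16, contradiction.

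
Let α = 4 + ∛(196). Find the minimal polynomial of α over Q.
m_α(x) = x^3 - 12x^2 + 48x - 260

Set β = α - 4 = ∛(196), so β^3 = 196. Then (α - 4)^3 - 196 = 0, i.e. α is a root of g(x) = (x - 4)^3 - 196 = x^3 - 12x^2 + 48x - 260. Since g(x) = h(x - 4) where h(x) = x^3 - 196, and h is irreducible over Q (because 196 is not a perfect cube, so h has no rational root, and a monic cubic with no rational root is irreducible), g is also irreducible (irreducibility is preserved under the substitution x → x - 4). Hence m_α(x) = x^3 - 12x^2 + 48x - 260.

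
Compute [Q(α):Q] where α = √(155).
[Q(α):Q] = 2

[Q(α):Q] equals the degree of the minimal polynomial of α. Here α^2 = 155 and x^2 - 155 is irreducible (d = 155 is squarefree, ≠ 1, hence not a square), so deg(m_α) = 2. Thus [Q(α):Q] = 2.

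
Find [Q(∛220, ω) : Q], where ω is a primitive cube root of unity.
[Q(∛220, ω) : Q] = 6

[Q(∛220):Q] = 3 (min poly x^3 - 220, irreducible since 220 is not a perfect cube). [Q(ω):Q] = 2 (min poly x^2 + x + 1). Since Q(∛220) ⊂ R and ω ∉ R, we have ω ∉ Q(∛220), so x^2 + x + 1 remains irreducible over Q(∛220) and [Q(∛220, ω) : Q(∛220)] = 2. By the tower law, [Q(∛220, ω) : Q] = 3 · 2 = 6. (In fact Q(∛220, ω) is the splitting field of x^3 - 220 over Q.)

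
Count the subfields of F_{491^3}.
F_{491^3} has 2 subfields

The subfields of F_{p^n} are exactly the fields F_{p^d} for d | n (each is the fixed field of the unique index-d subgroup of Gal(F_{p^n}/F_p) ≅ Z/nZ). The divisors of n = 3 are {1, 3}, giving 2 subfields: F_{491^1}, F_{491^3}.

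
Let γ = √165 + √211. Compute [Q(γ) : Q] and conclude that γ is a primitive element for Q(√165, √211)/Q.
[Q(γ) : Q] = 4 (equivalently, Q(γ) = Q(√165, √211))

Obviously Q(γ) ⊆ Q(√165, √211), and [Q(√165, √211):Q] = 4 (since 165, 211 are distinct squarefree integers > 1 with 34815 not a perfect square). To show equality we compute the minimal polynomial of γ. From γ = √165 + √211: γ^2 = 165 + 2√(34815) + 211 = 376 + 2√(34815), so γ^2 - 376 = 2√(34815); squaring, (γ^2 - 376)^2 = 4·34815, i.e. γ^4 - 752γ^2 + 141376 - 139260 = 0, i.e. γ^4 - 752γ^2 + 2116 = 0. So γ is a root of x^4 - 752x^2 + 2116. This polynomial is irreducible over Q: it has no rational root (each ±√165 ± √211 is irrational), and any factorization into two quadratics over Q would force √(34815) ∈ Q (pairing opposite roots) or √165, √211 ∈ Q (other pairings), all impossible. Hence [Q(γ):Q] = 4 = [Q(√165, √211):Q], so Q(γ) = Q(√165, √211).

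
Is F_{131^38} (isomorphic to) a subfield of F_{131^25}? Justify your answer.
No: F_{131^38} is not a subfield of F_{131^25}

F_{p^m} embeds in F_{p^n} iff m | n. Here 38 ∤ 25 (since 25 = 0·38 + 25 with remainder 25 ≠ 0), so F_{131^38} is not a subfield of F_{131^25}. Equivalently: if it were, the tower law would give 38 = [F_{131^38}:F_131] dividing [F_{131^25}:F_131] = 25, contradiction.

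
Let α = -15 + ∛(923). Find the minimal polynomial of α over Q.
m_α(x) = x^3 + 45x^2 + 675x + 2452

Set β = α + 15 = ∛(923), so β^3 = 923. Then (α + 15)^3 - 923 = 0, i.e. α is a root of g(x) = (x + 15)^3 - 923 = x^3 + 45x^2 + 675x + 2452. Since g(x) = h(x + 15) where h(x) = x^3 - 923, and h is irreducible over Q (because 923 is not a perfect cube, so h has no rational root, and a monic cubic with no rational root is irreducible), g is also irreducible (irreducibility is preserved under the substitution x → x + 15). Hence m_α(x) = x^3 + 45x^2 + 675x + 2452.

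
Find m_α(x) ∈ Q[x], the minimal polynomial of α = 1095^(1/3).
m_α(x) = x^3 - 1095

α satisfies α^3 = 1095, so x^3 - 1095 annihilates α. By the rational root test, a rational root p/q (in lowest terms) of x^3 - 1095 would satisfy p^3 = 1095 q^3, forcing q = 1 and p^3 = 1095; but 1095 is not a perfect cube, contradiction. A monic cubic over Q with no rational root is irreducible (any nontrivial factorization would include a linear factor). Hence x^3 - 1095 is the minimal polynomial of α, and in particular [Q(α):Q] = 3.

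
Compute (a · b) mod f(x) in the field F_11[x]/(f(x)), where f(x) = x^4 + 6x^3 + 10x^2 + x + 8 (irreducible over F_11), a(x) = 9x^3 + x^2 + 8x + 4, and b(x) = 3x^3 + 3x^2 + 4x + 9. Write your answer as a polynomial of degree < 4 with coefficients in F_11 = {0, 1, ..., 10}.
a · b ≡ 5x^3 + 4x^2 + 9x + 9 (mod f(x))

Multiply in F_11[x]: a(x)·b(x) = (9x^3 + x^2 + 8x + 4)·(3x^3 + 3x^2 + 4x + 9) = 5x^6 + 8x^5 + 8x^4 + 9x^2 + 3. This has degree ≥ 4, so divide by f(x) over F_11: 5x^6 + 8x^5 + 8x^4 + 9x^2 + 3 = (5x^2 + 2)·(x^4 + 6x^3 + 10x^2 + x + 8) + (5x^3 + 4x^2 + 9x + 9). Hence a·b ≡ 5x^3 + 4x^2 + 9x + 9 (mod f). (F_11[x]/(f) is a field with 11^4 = 14641 elements since f is irreducible of degree 4.)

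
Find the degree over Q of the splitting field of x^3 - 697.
[K : Q] = 6

The roots of x^3 - 697 are ∛697, ω∛697, ω^2∛697 where ω = e^(2πi/3) is a primitive cube root of unity, so K = Q(∛697, ω). Now [Q(∛697):Q] = 3 (since 697 is not a perfect cube, x^3 - 697 is irreducible) and [Q(ω):Q] = 2. Both 2 and 3 divide [K:Q], and [K:Q] ≤ 3·2 = 6, so [K:Q] = 6. (Equivalently: Q(∛697) ⊂ R but ω ∉ R, so [K : Q(∛697)] = 2.)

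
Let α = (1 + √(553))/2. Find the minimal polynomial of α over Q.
m_α(x) = x^2 - x - 138

From 2α - 1 = √(553), squaring gives (2α - 1)^2 = 553, i.e. 4α^2 - 4α + 1 = 553, so α^2 - α + (1 - 553)/4 = 0. Since 553 ≡ 1 (mod 4), (1 - 553)/4 = -138 ∈ Z. The polynomial x^2 - x - 138 has discriminant 1 - 4·(-138) = 553, which is not a perfect square in Q (d = 553 is squarefree and ≠ 1), so x^2 - x - 138 is irreducible over Q. It is the minimal polynomial of α.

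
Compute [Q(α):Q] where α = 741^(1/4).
[Q(α):Q] = 4

α is a root of x^4 - 741. By Eisenstein's criterion at the prime p = 3 (which divides the constant term 741 but p^2 = 9 does not, since 741 is squarefree), x^4 - 741 is irreducible over Q. Hence [Q(α):Q] = 4.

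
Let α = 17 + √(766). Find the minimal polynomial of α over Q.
m_α(x) = x^2 - 34x - 477

From α - 17 = √(766), squaring gives (α - 17)^2 = 766, i.e. α^2 - 34α + 289 = 766, so α^2 - 34α - 477 = 0. The discriminant of x^2 - 34x - 477 is (-34)^2 - 4·(-477) = 1156 + 1908 = 3064, and 4·(766) is not a perfect square in Q since 766 is squarefree and ≠ 1. Hence x^2 - 34x - 477 is irreducible over Q and is the minimal polynomial of α.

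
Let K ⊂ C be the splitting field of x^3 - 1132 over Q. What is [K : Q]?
[K : Q] = 6

The roots of x^3 - 1132 are ∛1132, ω∛1132, ω^2∛1132 where ω = e^(2πi/3) is a primitive cube root of unity, so K = Q(∛1132, ω). Now [Q(∛1132):Q] = 3 (since 1132 is not a perfect cube, x^3 - 1132 is irreducible) and [Q(ω):Q] = 2. Both 2 and 3 divide [K:Q], and [K:Q] ≤ 3·2 = 6, so [K:Q] = 6. (Equivalently: Q(∛1132) ⊂ R but ω ∉ R, so [K : Q(∛1132)] = 2.)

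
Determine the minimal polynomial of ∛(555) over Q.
m_α(x) = x^3 - 555

α satisfies α^3 = 555, so x^3 - 555 annihilates α. By the rational root test, a rational root p/q (in lowest terms) of x^3 - 555 would satisfy p^3 = 555 q^3, forcing q = 1 and p^3 = 555; but 555 is not a perfect cube, contradiction. A monic cubic over Q with no rational root is irreducible (any nontrivial factorization would include a linear factor). Hence x^3 - 555 is the minimal polynomial of α, and in particular [Q(α):Q] = 3.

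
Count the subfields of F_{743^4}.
F_{743^4} has 3 subfields

The subfields of F_{p^n} are exactly the fields F_{p^d} for d | n (each is the fixed field of the unique index-d subgroup of Gal(F_{p^n}/F_p) ≅ Z/nZ). The divisors of n = 4 are {1, 2, 4}, giving 3 subfields: F_{743^1}, F_{743^2}, F_{743^4}.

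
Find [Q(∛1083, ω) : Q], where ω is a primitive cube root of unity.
[Q(∛1083, ω) : Q] = 6

[Q(∛1083):Q] = 3 (min poly x^3 - 1083, irreducible since 1083 is not a perfect cube). [Q(ω):Q] = 2 (min poly x^2 + x + 1). Since Q(∛1083) ⊂ R and ω ∉ R, we have ω ∉ Q(∛1083), so x^2 + x + 1 remains irreducible over Q(∛1083) and [Q(∛1083, ω) : Q(∛1083)] = 2. By the tower law, [Q(∛1083, ω) : Q] = 3 · 2 = 6. (In fact Q(∛1083, ω) is the splitting field of x^3 - 1083 over Q.)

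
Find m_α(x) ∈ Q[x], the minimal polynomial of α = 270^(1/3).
m_α(x) = x^3 - 270

α satisfies α^3 = 270, so x^3 - 270 annihilates α. By the rational root test, a rational root p/q (in lowest terms) of x^3 - 270 would satisfy p^3 = 270 q^3, forcing q = 1 and p^3 = 270; but 270 is not a perfect cube, contradiction. A monic cubic over Q with no rational root is irreducible (any nontrivial factorization would include a linear factor). Hence x^3 - 270 is the minimal polynomial of α, and in particular [Q(α):Q] = 3.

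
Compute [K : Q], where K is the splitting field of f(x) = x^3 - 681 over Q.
[K : Q] = 6

The roots of x^3 - 681 are ∛681, ω∛681, ω^2∛681 where ω = e^(2πi/3) is a primitive cube root of unity, so K = Q(∛681, ω). Now [Q(∛681):Q] = 3 (since 681 is not a perfect cube, x^3 - 681 is irreducible) and [Q(ω):Q] = 2. Both 2 and 3 divide [K:Q], and [K:Q] ≤ 3·2 = 6, so [K:Q] = 6. (Equivalently: Q(∛681) ⊂ R but ω ∉ R, so [K : Q(∛681)] = 2.)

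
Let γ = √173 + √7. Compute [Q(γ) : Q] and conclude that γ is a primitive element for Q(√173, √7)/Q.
[Q(γ) : Q] = 4 (equivalently, Q(γ) = Q(√173, √7))

Obviously Q(γ) ⊆ Q(√173, √7), and [Q(√173, √7):Q] = 4 (since 173, 7 are distinct squarefree integers > 1 with 1211 not a perfect square). To show equality we compute the minimal polynomial of γ. From γ = √173 + √7: γ^2 = 173 + 2√(1211) + 7 = 180 + 2√(1211), so γ^2 - 180 = 2√(1211); squaring, (γ^2 - 180)^2 = 4·1211, i.e. γ^4 - 360γ^2 + 32400 - 4844 = 0, i.e. γ^4 - 360γ^2 + 27556 = 0. So γ is a root of x^4 - 360x^2 + 27556. This polynomial is irreducible over Q: it has no rational root (each ±√173 ± √7 is irrational), and any factorization into two quadratics over Q would force √(1211) ∈ Q (pairing opposite roots) or √173, √7 ∈ Q (other pairings), all impossible. Hence [Q(γ):Q] = 4 = [Q(√173, √7):Q], so Q(γ) = Q(√173, √7).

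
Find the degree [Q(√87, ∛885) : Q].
[Q(√87, ∛885) : Q] = 6

Let L = Q(√87, ∛885). Since Q(√87) ⊂ L and [Q(√87):Q] = 2, the tower law gives 2 | [L:Q]. Likewise Q(∛885) ⊂ L with [Q(∛885):Q] = 3 (because 885 is not a perfect cube), so 3 | [L:Q]. As gcd(2,3) = 1, [L:Q] is divisible by 6. Conversely L is generated over Q by √87 and ∛885, so [L:Q] ≤ 2·3 = 6. Therefore [Q(√87, ∛885) : Q] = 6.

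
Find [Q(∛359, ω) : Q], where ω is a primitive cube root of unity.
[Q(∛359, ω) : Q] = 6

[Q(∛359):Q] = 3 (min poly x^3 - 359, irreducible since 359 is not a perfect cube). [Q(ω):Q] = 2 (min poly x^2 + x + 1). Since Q(∛359) ⊂ R and ω ∉ R, we have ω ∉ Q(∛359), so x^2 + x + 1 remains irreducible over Q(∛359) and [Q(∛359, ω) : Q(∛359)] = 2. By the tower law, [Q(∛359, ω) : Q] = 3 · 2 = 6. (In fact Q(∛359, ω) is the splitting field of x^3 - 359 over Q.)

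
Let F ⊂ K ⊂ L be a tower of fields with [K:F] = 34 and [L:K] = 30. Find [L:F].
[L:F] = 1020

The tower law says that for any tower of field extensions F ⊂ K ⊂ L with finite degrees, [L:F] = [L:K] · [K:F]. Here this gives [L:F] = 30 · 34 = 1020.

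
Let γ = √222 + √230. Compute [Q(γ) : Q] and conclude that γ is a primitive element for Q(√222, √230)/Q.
[Q(γ) : Q] = 4 (equivalently, Q(γ) = Q(√222, √230))

Obviously Q(γ) ⊆ Q(√222, √230), and [Q(√222, √230):Q] = 4 (since 222, 230 are distinct squarefree integers > 1 with 51060 not a perfect square). To show equality we compute the minimal polynomial of γ. From γ = √222 + √230: γ^2 = 222 + 2√(51060) + 230 = 452 + 2√(51060), so γ^2 - 452 = 2√(51060); squaring, (γ^2 - 452)^2 = 4·51060, i.e. γ^4 - 904γ^2 + 204304 - 204240 = 0, i.e. γ^4 - 904γ^2 + 64 = 0. So γ is a root of x^4 - 904x^2 + 64. This polynomial is irreducible over Q: it has no rational root (each ±√222 ± √230 is irrational), and any factorization into two quadratics over Q would force √(51060) ∈ Q (pairing opposite roots) or √222, √230 ∈ Q (other pairings), all impossible. Hence [Q(γ):Q] = 4 = [Q(√222, √230):Q], so Q(γ) = Q(√222, √230).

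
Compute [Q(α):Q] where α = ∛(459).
[Q(α):Q] = 3

The minimal polynomial of α is x^3 - 459, irreducible over Q since 459 is not a perfect cube (so x^3 - 459 has no rational root). Hence [Q(α):Q] = deg(m_α) = 3.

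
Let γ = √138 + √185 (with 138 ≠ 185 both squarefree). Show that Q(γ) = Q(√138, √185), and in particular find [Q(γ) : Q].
[Q(γ) : Q] = 4 (equivalently, Q(γ) = Q(√138, √185))

Obviously Q(γ) ⊆ Q(√138, √185), and [Q(√138, √185):Q] = 4 (since 138, 185 are distinct squarefree integers > 1 with 25530 not a perfect square). To show equality we compute the minimal polynomial of γ. From γ = √138 + √185: γ^2 = 138 + 2√(25530) + 185 = 323 + 2√(25530), so γ^2 - 323 = 2√(25530); squaring, (γ^2 - 323)^2 = 4·25530, i.e. γ^4 - 646γ^2 + 104329 - 102120 = 0, i.e. γ^4 - 646γ^2 + 2209 = 0. So γ is a root of x^4 - 646x^2 + 2209. This polynomial is irreducible over Q: it has no rational root (each ±√138 ± √185 is irrational), and any factorization into two quadratics over Q would force √(25530) ∈ Q (pairing opposite roots) or √138, √185 ∈ Q (other pairings), all impossible. Hence [Q(γ):Q] = 4 = [Q(√138, √185):Q], so Q(γ) = Q(√138, √185).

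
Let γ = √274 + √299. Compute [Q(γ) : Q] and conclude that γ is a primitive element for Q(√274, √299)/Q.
[Q(γ) : Q] = 4 (equivalently, Q(γ) = Q(√274, √299))

Obviously Q(γ) ⊆ Q(√274, √299), and [Q(√274, √299):Q] = 4 (since 274, 299 are distinct squarefree integers > 1 with 81926 not a perfect square). To show equality we compute the minimal polynomial of γ. From γ = √274 + √299: γ^2 = 274 + 2√(81926) + 299 = 573 + 2√(81926), so γ^2 - 573 = 2√(81926); squaring, (γ^2 - 573)^2 = 4·81926, i.e. γ^4 - 1146γ^2 + 328329 - 327704 = 0, i.e. γ^4 - 1146γ^2 + 625 = 0. So γ is a root of x^4 - 1146x^2 + 625. This polynomial is irreducible over Q: it has no rational root (each ±√274 ± √299 is irrational), and any factorization into two quadratics over Q would force √(81926) ∈ Q (pairing opposite roots) or √274, √299 ∈ Q (other pairings), all impossible. Hence [Q(γ):Q] = 4 = [Q(√274, √299):Q], so Q(γ) = Q(√274, √299).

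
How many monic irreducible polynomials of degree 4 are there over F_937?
There are 192707171748 monic irreducible polynomials of degree 4 over F_937

Each element of F_{937^4} that lies in no proper subfield is a root of exactly one monic irreducible of degree 4 over F_937, and each such polynomial has 4 distinct roots in F_{937^4}. By Möbius inversion the count is N_937(4) = (1/4) Σ_{d|4} μ(4/d) · 937^d = (1/4)(μ(4)·937^1 + μ(2)·937^2 + μ(1)·937^4) = 770828686992/4 = 192707171748.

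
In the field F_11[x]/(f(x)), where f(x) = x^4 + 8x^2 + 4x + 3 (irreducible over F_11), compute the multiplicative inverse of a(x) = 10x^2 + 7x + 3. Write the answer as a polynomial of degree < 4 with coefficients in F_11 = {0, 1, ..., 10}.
a(x)^(-1) ≡ 5x^3 + 4x^2 + 6x + 2 (mod f(x))

Since f is irreducible over F_11, F_11[x]/(f) is a field and a(x) ≠ 0 has an inverse. Apply the extended Euclidean algorithm to f(x) and a(x) in F_11[x]: f(x) = (10x^2 + 4x + 6)·a(x) + (5x + 7);  a(x) = (2x + 3)·(5x + 7) + (4). The last nonzero remainder is the constant 4 = gcd(f, a) in F_11. Back-substituting through the division chain expresses 4 = s(x)·a(x) + t(x)·f(x) with s(x) ≡ 9x^3 + 5x^2 + 2x + 8 (mod f), so (9x^3 + 5x^2 + 2x + 8)·a(x) ≡ 4 (mod f). Multiplying by 4^(-1) ≡ 3 in F_11 gives a(x)^(-1) ≡ 3·(9x^3 + 5x^2 + 2x + 8) ≡ 5x^3 + 4x^2 + 6x + 2 (mod f). Check: (10x^2 + 7x + 3)·(5x^3 + 4x^2 + 6x + 2) = 6x^5 + 9x^4 + 4x^3 + 8x^2 + 10x + 6 ≡ 1 (mod x^4 + 8x^2 + 4x + 3).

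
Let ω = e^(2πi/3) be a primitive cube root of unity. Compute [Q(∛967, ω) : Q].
[Q(∛967, ω) : Q] = 6

[Q(∛967):Q] = 3 (min poly x^3 - 967, irreducible since 967 is not a perfect cube). [Q(ω):Q] = 2 (min poly x^2 + x + 1). Since Q(∛967) ⊂ R and ω ∉ R, we have ω ∉ Q(∛967), so x^2 + x + 1 remains irreducible over Q(∛967) and [Q(∛967, ω) : Q(∛967)] = 2. By the tower law, [Q(∛967, ω) : Q] = 3 · 2 = 6. (In fact Q(∛967, ω) is the splitting field of x^3 - 967 over Q.)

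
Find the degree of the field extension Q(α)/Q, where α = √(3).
[Q(α):Q] = 2

[Q(α):Q] equals the degree of the minimal polynomial of α. Here α^2 = 3 and x^2 - 3 is irreducible (d = 3 is squarefree, ≠ 1, hence not a square), so deg(m_α) = 2. Thus [Q(α):Q] = 2.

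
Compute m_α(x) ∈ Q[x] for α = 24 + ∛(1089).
m_α(x) = x^3 - 72x^2 + 1728x - 14913

Set β = α - 24 = ∛(1089), so β^3 = 1089. Then (α - 24)^3 - 1089 = 0, i.e. α is a root of g(x) = (x - 24)^3 - 1089 = x^3 - 72x^2 + 1728x - 14913. Since g(x) = h(x - 24) where h(x) = x^3 - 1089, and h is irreducible over Q (because 1089 is not a perfect cube, so h has no rational root, and a monic cubic with no rational root is irreducible), g is also irreducible (irreducibility is preserved under the substitution x → x - 24). Hence m_α(x) = x^3 - 72x^2 + 1728x - 14913.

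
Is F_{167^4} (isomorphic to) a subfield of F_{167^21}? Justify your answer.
No: F_{167^4} is not a subfield of F_{167^21}

F_{p^m} embeds in F_{p^n} iff m | n. Here 4 ∤ 21 (since 21 = 5·4 + 1 with remainder 1 ≠ 0), so F_{167^4} is not a subfield of F_{167^21}. Equivalently: if it were, the tower law would give 4 = [F_{167^4}:F_167] dividing [F_{167^21}:F_167] = 21, contradiction.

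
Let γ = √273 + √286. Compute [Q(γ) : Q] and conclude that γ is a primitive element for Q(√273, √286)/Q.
[Q(γ) : Q] = 4 (equivalently, Q(γ) = Q(√273, √286))

Obviously Q(γ) ⊆ Q(√273, √286), and [Q(√273, √286):Q] = 4 (since 273, 286 are distinct squarefree integers > 1 with 78078 not a perfect square). To show equality we compute the minimal polynomial of γ. From γ = √273 + √286: γ^2 = 273 + 2√(78078) + 286 = 559 + 2√(78078), so γ^2 - 559 = 2√(78078); squaring, (γ^2 - 559)^2 = 4·78078, i.e. γ^4 - 1118γ^2 + 312481 - 312312 = 0, i.e. γ^4 - 1118γ^2 + 169 = 0. So γ is a root of x^4 - 1118x^2 + 169. This polynomial is irreducible over Q: it has no rational root (each ±√273 ± √286 is irrational), and any factorization into two quadratics over Q would force √(78078) ∈ Q (pairing opposite roots) or √273, √286 ∈ Q (other pairings), all impossible. Hence [Q(γ):Q] = 4 = [Q(√273, √286):Q], so Q(γ) = Q(√273, √286).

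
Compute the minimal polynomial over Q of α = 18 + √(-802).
m_α(x) = x^2 - 36x + 1126

From α - 18 = √(-802), squaring gives (α - 18)^2 = -802, i.e. α^2 - 36α + 324 = -802, so α^2 - 36α + 1126 = 0. The discriminant of x^2 - 36x + 1126 is (-36)^2 - 4·(1126) = 1296 - 4504 = -3208, and 4·(-802) is not a perfect square in Q since -802 is squarefree and ≠ 1. Hence x^2 - 36x + 1126 is irreducible over Q and is the minimal polynomial of α.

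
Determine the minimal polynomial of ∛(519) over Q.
m_α(x) = x^3 - 519

α satisfies α^3 = 519, so x^3 - 519 annihilates α. By the rational root test, a rational root p/q (in lowest terms) of x^3 - 519 would satisfy p^3 = 519 q^3, forcing q = 1 and p^3 = 519; but 519 is not a perfect cube, contradiction. A monic cubic over Q with no rational root is irreducible (any nontrivial factorization would include a linear factor). Hence x^3 - 519 is the minimal polynomial of α, and in particular [Q(α):Q] = 3.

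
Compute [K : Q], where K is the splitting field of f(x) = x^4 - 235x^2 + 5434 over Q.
[K : Q] = 4

Solving the quadratic in x^2: x^2 = (235 ± √(235^2 - 4·5434))/2 = (235 ± √33489)/2 = (235 ± 183)/2, giving x^2 = 26 or x^2 = 209. So f(x) = (x^2 - 26)(x^2 - 209) and the roots of f are ±√26, ±√209. Hence the splitting field is K = Q(√26, √209). Since 26 and 209 are distinct squarefree integers > 1, their product 5434 is not a perfect square, so √209 ∉ Q(√26). By the tower law [K:Q] = [Q(√26,√209):Q(√26)] · [Q(√26):Q] = 2 · 2 = 4.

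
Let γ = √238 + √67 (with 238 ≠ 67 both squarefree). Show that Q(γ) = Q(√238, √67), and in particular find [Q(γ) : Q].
[Q(γ) : Q] = 4 (equivalently, Q(γ) = Q(√238, √67))

Obviously Q(γ) ⊆ Q(√238, √67), and [Q(√238, √67):Q] = 4 (since 238, 67 are distinct squarefree integers > 1 with 15946 not a perfect square). To show equality we compute the minimal polynomial of γ. From γ = √238 + √67: γ^2 = 238 + 2√(15946) + 67 = 305 + 2√(15946), so γ^2 - 305 = 2√(15946); squaring, (γ^2 - 305)^2 = 4·15946, i.e. γ^4 - 610γ^2 + 93025 - 63784 = 0, i.e. γ^4 - 610γ^2 + 29241 = 0. So γ is a root of x^4 - 610x^2 + 29241. This polynomial is irreducible over Q: it has no rational root (each ±√238 ± √67 is irrational), and any factorization into two quadratics over Q would force √(15946) ∈ Q (pairing opposite roots) or √238, √67 ∈ Q (other pairings), all impossible. Hence [Q(γ):Q] = 4 = [Q(√238, √67):Q], so Q(γ) = Q(√238, √67).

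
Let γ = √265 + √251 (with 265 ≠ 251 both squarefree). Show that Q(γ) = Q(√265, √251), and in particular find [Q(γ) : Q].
[Q(γ) : Q] = 4 (equivalently, Q(γ) = Q(√265, √251))

Obviously Q(γ) ⊆ Q(√265, √251), and [Q(√265, √251):Q] = 4 (since 265, 251 are distinct squarefree integers > 1 with 66515 not a perfect square). To show equality we compute the minimal polynomial of γ. From γ = √265 + √251: γ^2 = 265 + 2√(66515) + 251 = 516 + 2√(66515), so γ^2 - 516 = 2√(66515); squaring, (γ^2 - 516)^2 = 4·66515, i.e. γ^4 - 1032γ^2 + 266256 - 266060 = 0, i.e. γ^4 - 1032γ^2 + 196 = 0. So γ is a root of x^4 - 1032x^2 + 196. This polynomial is irreducible over Q: it has no rational root (each ±√265 ± √251 is irrational), and any factorization into two quadratics over Q would force √(66515) ∈ Q (pairing opposite roots) or √265, √251 ∈ Q (other pairings), all impossible. Hence [Q(γ):Q] = 4 = [Q(√265, √251):Q], so Q(γ) = Q(√265, √251).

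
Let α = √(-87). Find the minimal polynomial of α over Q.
m_α(x) = x^2 + 87

α satisfies α^2 + 87 = 0, so x^2 + 87 annihilates α. Since d = -87 is squarefree and ≠ 1, it is not a perfect square in Q, so x^2 + 87 has no rational root and is therefore irreducible over Q (a degree-2 polynomial over a field is irreducible iff it has no root). Hence m_α(x) = x^2 + 87.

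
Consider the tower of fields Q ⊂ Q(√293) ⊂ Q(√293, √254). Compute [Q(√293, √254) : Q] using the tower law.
[Q(√293, √254) : Q] = 4

[Q(√293):Q] = 2 (min poly x^2 - 293, irreducible since 293 is squarefree > 1). For the top step, suppose √254 ∈ Q(√293), say √254 = c + d√293 with c, d ∈ Q. Squaring: 254 = c^2 + 293d^2 + 2cd√293. Since √293 ∉ Q this forces 2cd = 0. If d = 0 then √254 = c ∈ Q, contradicting 254 squarefree > 1. If c = 0 then 254 = 293d^2, so 293·254 = (293d)^2 is a perfect square in Q — but 293·254 = 74422 is not a perfect square (since 293 and 254 are distinct squarefree integers). Contradiction. Hence √254 ∉ Q(√293), so x^2 - 254 stays irreducible over Q(√293) and [Q(√293, √254) : Q(√293)] = 2. By the tower law, [Q(√293, √254) : Q] = 2 · 2 = 4.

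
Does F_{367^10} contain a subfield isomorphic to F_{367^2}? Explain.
Yes: F_{367^2} is a subfield of F_{367^10}

F_{p^m} embeds in F_{p^n} iff m | n (since F_{p^n} is the splitting field of x^(p^n) - x, and F_{p^m} ⊂ F_{p^n} forces p^n to be a power of p^m, i.e. m | n; conversely if m | n then every root of x^(p^m) - x is a root of x^(p^n) - x). Here 2 | 10 (since 10 = 5·2), so F_{367^2} is a subfield of F_{367^10}, and [F_{367^10} : F_{367^2}] = 10/2 = 5.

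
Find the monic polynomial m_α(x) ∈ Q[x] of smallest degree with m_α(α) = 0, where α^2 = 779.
m_α(x) = x^2 - 779

α satisfies α^2 - 779 = 0, so x^2 - 779 annihilates α. Since d = 779 is squarefree and ≠ 1, it is not a perfect square in Q, so x^2 - 779 has no rational root and is therefore irreducible over Q (a degree-2 polynomial over a field is irreducible iff it has no root). Hence m_α(x) = x^2 - 779.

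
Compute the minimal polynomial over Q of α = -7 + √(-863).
m_α(x) = x^2 + 14x + 912

From α + 7 = √(-863), squaring gives (α + 7)^2 = -863, i.e. α^2 + 14α + 49 = -863, so α^2 + 14α + 912 = 0. The discriminant of x^2 + 14x + 912 is (14)^2 - 4·(912) = 196 - 3648 = -3452, and 4·(-863) is not a perfect square in Q since -863 is squarefree and ≠ 1. Hence x^2 + 14x + 912 is irreducible over Q and is the minimal polynomial of α.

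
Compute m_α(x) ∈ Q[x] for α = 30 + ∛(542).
m_α(x) = x^3 - 90x^2 + 2700x - 27542

Set β = α - 30 = ∛(542), so β^3 = 542. Then (α - 30)^3 - 542 = 0, i.e. α is a root of g(x) = (x - 30)^3 - 542 = x^3 - 90x^2 + 2700x - 27542. Since g(x) = h(x - 30) where h(x) = x^3 - 542, and h is irreducible over Q (because 542 is not a perfect cube, so h has no rational root, and a monic cubic with no rational root is irreducible), g is also irreducible (irreducibility is preserved under the substitution x → x - 30). Hence m_α(x) = x^3 - 90x^2 + 2700x - 27542.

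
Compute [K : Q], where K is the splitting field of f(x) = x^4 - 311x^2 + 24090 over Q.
[K : Q] = 4

Solving the quadratic in x^2: x^2 = (311 ± √(311^2 - 4·24090))/2 = (311 ± √361)/2 = (311 ± 19)/2, giving x^2 = 146 or x^2 = 165. So f(x) = (x^2 - 146)(x^2 - 165) and the roots of f are ±√146, ±√165. Hence the splitting field is K = Q(√146, √165). Since 146 and 165 are distinct squarefree integers > 1, their product 24090 is not a perfect square, so √165 ∉ Q(√146). By the tower law [K:Q] = [Q(√146,√165):Q(√146)] · [Q(√146):Q] = 2 · 2 = 4.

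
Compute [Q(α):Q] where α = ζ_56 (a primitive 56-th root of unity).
[Q(α):Q] = 24

The minimal polynomial of ζ_56 over Q is the 56-th cyclotomic polynomial Φ_56(x), which is irreducible over Q and has degree φ(56) = 24. Hence [Q(α):Q] = φ(56) = 24.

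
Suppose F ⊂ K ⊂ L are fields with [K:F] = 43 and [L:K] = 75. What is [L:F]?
[L:F] = 3225

The tower law says that for any tower of field extensions F ⊂ K ⊂ L with finite degrees, [L:F] = [L:K] · [K:F]. Here this gives [L:F] = 75 · 43 = 3225.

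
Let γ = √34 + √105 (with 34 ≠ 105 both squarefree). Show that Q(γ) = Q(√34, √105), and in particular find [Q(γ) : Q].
[Q(γ) : Q] = 4 (equivalently, Q(γ) = Q(√34, √105))

Obviously Q(γ) ⊆ Q(√34, √105), and [Q(√34, √105):Q] = 4 (since 34, 105 are distinct squarefree integers > 1 with 3570 not a perfect square). To show equality we compute the minimal polynomial of γ. From γ = √34 + √105: γ^2 = 34 + 2√(3570) + 105 = 139 + 2√(3570), so γ^2 - 139 = 2√(3570); squaring, (γ^2 - 139)^2 = 4·3570, i.e. γ^4 - 278γ^2 + 19321 - 14280 = 0, i.e. γ^4 - 278γ^2 + 5041 = 0. So γ is a root of x^4 - 278x^2 + 5041. This polynomial is irreducible over Q: it has no rational root (each ±√34 ± √105 is irrational), and any factorization into two quadratics over Q would force √(3570) ∈ Q (pairing opposite roots) or √34, √105 ∈ Q (other pairings), all impossible. Hence [Q(γ):Q] = 4 = [Q(√34, √105):Q], so Q(γ) = Q(√34, √105).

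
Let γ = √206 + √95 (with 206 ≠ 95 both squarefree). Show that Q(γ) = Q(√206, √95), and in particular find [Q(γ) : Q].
[Q(γ) : Q] = 4 (equivalently, Q(γ) = Q(√206, √95))

Obviously Q(γ) ⊆ Q(√206, √95), and [Q(√206, √95):Q] = 4 (since 206, 95 are distinct squarefree integers > 1 with 19570 not a perfect square). To show equality we compute the minimal polynomial of γ. From γ = √206 + √95: γ^2 = 206 + 2√(19570) + 95 = 301 + 2√(19570), so γ^2 - 301 = 2√(19570); squaring, (γ^2 - 301)^2 = 4·19570, i.e. γ^4 - 602γ^2 + 90601 - 78280 = 0, i.e. γ^4 - 602γ^2 + 12321 = 0. So γ is a root of x^4 - 602x^2 + 12321. This polynomial is irreducible over Q: it has no rational root (each ±√206 ± √95 is irrational), and any factorization into two quadratics over Q would force √(19570) ∈ Q (pairing opposite roots) or √206, √95 ∈ Q (other pairings), all impossible. Hence [Q(γ):Q] = 4 = [Q(√206, √95):Q], so Q(γ) = Q(√206, √95).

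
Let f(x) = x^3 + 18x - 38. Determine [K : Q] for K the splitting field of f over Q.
[K : Q] = 6

By the rational root test, any rational root of the monic integer polynomial f(x) = x^3 + 18x - 38 must be an integer dividing the constant term -38, i.e. one of ±{1, 2, 19, 38}. Evaluating: f(1) = -19, f(-1) = -57, f(2) = 6, f(-2) = -82, f(19) = 7163, f(-19) = -7239, f(38) = 55518, f(-38) = -55594; none is 0, so f has no rational root and is therefore irreducible over Q (a cubic with no linear factor over a field is irreducible). For an irreducible cubic, the Galois group is A_3 or S_3 according as the discriminant disc(f) = -4a^3 - 27b^2 = -4·(18)^3 - 27·(-38)^2 = -62316 is or is not a square in Q. Here disc(f) = -62316 is not a perfect square in Q, so the Galois group of f over Q is not contained in A_3 and must be all of S_3. The splitting field has degree |S_3| = 6 over Q, so [K : Q] = 6.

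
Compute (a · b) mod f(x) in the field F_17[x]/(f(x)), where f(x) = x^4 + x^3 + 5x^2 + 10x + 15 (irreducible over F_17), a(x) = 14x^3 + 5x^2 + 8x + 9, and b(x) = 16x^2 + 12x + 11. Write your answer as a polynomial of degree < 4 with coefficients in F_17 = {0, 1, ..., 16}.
a · b ≡ 14x^3 + 9x^2 + 13x + 11 (mod f(x))

Multiply in F_17[x]: a(x)·b(x) = (14x^3 + 5x^2 + 8x + 9)·(16x^2 + 12x + 11) = 3x^5 + 10x^4 + 2x^3 + 6x^2 + 9x + 14. This has degree ≥ 4, so divide by f(x) over F_17: 3x^5 + 10x^4 + 2x^3 + 6x^2 + 9x + 14 = (3x + 7)·(x^4 + x^3 + 5x^2 + 10x + 15) + (14x^3 + 9x^2 + 13x + 11). Hence a·b ≡ 14x^3 + 9x^2 + 13x + 11 (mod f). (F_17[x]/(f) is a field with 17^4 = 83521 elements since f is irreducible of degree 4.)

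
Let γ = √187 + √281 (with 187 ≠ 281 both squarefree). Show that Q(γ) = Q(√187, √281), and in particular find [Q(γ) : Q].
[Q(γ) : Q] = 4 (equivalently, Q(γ) = Q(√187, √281))

Obviously Q(γ) ⊆ Q(√187, √281), and [Q(√187, √281):Q] = 4 (since 187, 281 are distinct squarefree integers > 1 with 52547 not a perfect square). To show equality we compute the minimal polynomial of γ. From γ = √187 + √281: γ^2 = 187 + 2√(52547) + 281 = 468 + 2√(52547), so γ^2 - 468 = 2√(52547); squaring, (γ^2 - 468)^2 = 4·52547, i.e. γ^4 - 936γ^2 + 219024 - 210188 = 0, i.e. γ^4 - 936γ^2 + 8836 = 0. So γ is a root of x^4 - 936x^2 + 8836. This polynomial is irreducible over Q: it has no rational root (each ±√187 ± √281 is irrational), and any factorization into two quadratics over Q would force √(52547) ∈ Q (pairing opposite roots) or √187, √281 ∈ Q (other pairings), all impossible. Hence [Q(γ):Q] = 4 = [Q(√187, √281):Q], so Q(γ) = Q(√187, √281).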